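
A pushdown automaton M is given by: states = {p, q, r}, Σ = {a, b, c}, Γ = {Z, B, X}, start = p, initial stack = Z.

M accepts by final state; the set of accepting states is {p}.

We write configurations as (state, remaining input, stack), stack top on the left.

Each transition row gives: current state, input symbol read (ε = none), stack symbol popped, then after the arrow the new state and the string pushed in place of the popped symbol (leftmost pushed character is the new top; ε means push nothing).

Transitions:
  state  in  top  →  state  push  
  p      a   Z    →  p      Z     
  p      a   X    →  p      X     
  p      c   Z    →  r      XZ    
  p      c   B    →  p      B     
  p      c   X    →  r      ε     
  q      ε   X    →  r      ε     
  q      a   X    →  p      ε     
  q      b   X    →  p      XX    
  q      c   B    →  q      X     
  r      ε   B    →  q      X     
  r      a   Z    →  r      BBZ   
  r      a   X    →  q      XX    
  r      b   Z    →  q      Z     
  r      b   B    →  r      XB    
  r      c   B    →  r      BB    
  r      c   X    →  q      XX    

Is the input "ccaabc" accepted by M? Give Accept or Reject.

No computation consumes all input and reaches a final state.

Reject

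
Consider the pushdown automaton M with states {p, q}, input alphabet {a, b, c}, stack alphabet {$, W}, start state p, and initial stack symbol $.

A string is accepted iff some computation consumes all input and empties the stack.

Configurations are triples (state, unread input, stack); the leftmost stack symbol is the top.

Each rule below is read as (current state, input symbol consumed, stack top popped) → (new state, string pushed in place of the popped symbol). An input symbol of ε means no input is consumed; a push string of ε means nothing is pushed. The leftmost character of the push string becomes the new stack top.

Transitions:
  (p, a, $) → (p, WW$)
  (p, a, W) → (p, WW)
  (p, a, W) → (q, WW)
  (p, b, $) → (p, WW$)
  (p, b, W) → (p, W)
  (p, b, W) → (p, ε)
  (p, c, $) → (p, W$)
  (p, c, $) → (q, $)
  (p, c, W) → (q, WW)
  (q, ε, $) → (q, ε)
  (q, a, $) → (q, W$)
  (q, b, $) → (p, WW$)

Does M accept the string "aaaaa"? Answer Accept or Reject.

No computation consumes all input and empties the stack.

Reject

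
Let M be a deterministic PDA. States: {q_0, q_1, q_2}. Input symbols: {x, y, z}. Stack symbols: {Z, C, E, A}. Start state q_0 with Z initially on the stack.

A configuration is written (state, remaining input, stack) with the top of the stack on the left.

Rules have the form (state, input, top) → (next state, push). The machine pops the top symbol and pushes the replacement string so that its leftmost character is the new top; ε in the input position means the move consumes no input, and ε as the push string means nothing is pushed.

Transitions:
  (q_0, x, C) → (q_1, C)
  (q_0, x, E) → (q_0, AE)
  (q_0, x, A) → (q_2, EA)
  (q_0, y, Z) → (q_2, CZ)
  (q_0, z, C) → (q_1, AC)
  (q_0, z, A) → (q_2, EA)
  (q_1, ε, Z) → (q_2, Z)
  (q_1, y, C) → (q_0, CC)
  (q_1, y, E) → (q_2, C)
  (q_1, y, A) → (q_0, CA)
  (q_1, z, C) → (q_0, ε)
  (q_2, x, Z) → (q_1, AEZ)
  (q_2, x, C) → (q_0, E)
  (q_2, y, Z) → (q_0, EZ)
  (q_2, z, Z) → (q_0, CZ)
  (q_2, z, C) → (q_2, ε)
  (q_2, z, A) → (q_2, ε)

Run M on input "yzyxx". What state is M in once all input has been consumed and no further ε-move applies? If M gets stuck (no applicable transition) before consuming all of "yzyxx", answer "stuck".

q_2

(q_0, yzyxx, Z)
  read y, top Z: go to q_2, push CZ → (q_2, zyxx, CZ)
  read z, top C: go to q_2, push ε → (q_2, yxx, Z)
  read y, top Z: go to q_0, push EZ → (q_0, xx, EZ)
  read x, top E: go to q_0, push AE → (q_0, x, AEZ)
  read x, top A: go to q_2, push EA → (q_2, ε, EAEZ)
All input consumed; M is in state q_2.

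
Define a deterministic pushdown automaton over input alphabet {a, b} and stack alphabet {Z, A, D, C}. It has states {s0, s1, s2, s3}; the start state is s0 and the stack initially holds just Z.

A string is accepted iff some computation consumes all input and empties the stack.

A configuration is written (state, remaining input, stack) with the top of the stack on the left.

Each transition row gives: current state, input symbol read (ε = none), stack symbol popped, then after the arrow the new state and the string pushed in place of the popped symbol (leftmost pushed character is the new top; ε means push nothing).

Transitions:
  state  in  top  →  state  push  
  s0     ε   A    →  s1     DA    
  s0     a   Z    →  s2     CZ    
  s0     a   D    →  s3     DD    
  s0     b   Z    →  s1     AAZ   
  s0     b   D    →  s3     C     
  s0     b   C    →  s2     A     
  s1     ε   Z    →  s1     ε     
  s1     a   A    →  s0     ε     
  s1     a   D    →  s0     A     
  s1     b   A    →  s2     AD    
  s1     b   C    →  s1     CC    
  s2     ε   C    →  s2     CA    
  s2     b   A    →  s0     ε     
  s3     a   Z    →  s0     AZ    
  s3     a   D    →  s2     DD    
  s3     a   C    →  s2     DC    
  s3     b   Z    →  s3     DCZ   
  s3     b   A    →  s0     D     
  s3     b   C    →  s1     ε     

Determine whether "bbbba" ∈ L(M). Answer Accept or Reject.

(s0, bbbba, Z)
  read b, top Z: go to s1, push AAZ → (s1, bbba, AAZ)
  read b, top A: go to s2, push AD → (s2, bba, ADAZ)
  read b, top A: go to s0, push ε → (s0, ba, DAZ)
  read b, top D: go to s3, push C → (s3, a, CAZ)
  read a, top C: go to s2, push DC → (s2, ε, DCAZ)
All input consumed; stack is DCAZ, not empty, and no further ε-move applies.

Reject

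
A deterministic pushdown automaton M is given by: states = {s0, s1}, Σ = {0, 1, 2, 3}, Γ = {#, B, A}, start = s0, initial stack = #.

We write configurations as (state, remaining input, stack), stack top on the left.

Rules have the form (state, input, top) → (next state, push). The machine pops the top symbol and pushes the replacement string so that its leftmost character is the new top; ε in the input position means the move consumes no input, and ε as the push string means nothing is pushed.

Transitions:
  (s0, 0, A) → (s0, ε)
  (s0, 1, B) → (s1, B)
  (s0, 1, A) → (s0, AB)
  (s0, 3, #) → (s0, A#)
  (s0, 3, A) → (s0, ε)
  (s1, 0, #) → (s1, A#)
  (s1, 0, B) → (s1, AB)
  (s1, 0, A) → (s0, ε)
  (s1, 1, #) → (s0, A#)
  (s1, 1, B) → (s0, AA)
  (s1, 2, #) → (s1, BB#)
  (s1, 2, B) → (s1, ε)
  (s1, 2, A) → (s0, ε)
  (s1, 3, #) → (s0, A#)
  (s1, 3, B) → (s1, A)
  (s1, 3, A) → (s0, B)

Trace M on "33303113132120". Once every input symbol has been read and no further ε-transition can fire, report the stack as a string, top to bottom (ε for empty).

(s0, 33303113132120, #) ⊢ (s0, 3303113132120, A#) ⊢ (s0, 303113132120, #) ⊢ (s0, 03113132120, A#) ⊢ (s0, 3113132120, #) ⊢ (s0, 113132120, A#) ⊢ (s0, 13132120, AB#) ⊢ (s0, 3132120, ABB#) ⊢ (s0, 132120, BB#) ⊢ (s1, 32120, BB#) ⊢ (s1, 2120, AB#) ⊢ (s0, 120, B#) ⊢ (s1, 20, B#) ⊢ (s1, 0, #) ⊢ (s1, ε, A#)
All input consumed in state s1 with stack A#.

A#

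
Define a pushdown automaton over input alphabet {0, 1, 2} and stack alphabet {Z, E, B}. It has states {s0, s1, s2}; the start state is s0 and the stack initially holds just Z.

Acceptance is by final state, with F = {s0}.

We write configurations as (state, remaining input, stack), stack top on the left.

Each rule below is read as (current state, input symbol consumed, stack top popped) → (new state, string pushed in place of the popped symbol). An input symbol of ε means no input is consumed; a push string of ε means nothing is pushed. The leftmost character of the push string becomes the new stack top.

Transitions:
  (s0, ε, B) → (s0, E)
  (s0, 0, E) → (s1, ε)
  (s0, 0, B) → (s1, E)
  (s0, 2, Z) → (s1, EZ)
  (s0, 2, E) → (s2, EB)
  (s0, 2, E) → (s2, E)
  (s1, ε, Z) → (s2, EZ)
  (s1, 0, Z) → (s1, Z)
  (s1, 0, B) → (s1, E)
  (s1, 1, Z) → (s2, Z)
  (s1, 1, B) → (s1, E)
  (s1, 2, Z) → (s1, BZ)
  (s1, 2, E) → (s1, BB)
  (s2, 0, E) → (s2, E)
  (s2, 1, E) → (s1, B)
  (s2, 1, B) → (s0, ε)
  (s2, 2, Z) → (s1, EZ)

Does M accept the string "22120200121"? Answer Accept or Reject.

No computation consumes all input and reaches a final state.

Reject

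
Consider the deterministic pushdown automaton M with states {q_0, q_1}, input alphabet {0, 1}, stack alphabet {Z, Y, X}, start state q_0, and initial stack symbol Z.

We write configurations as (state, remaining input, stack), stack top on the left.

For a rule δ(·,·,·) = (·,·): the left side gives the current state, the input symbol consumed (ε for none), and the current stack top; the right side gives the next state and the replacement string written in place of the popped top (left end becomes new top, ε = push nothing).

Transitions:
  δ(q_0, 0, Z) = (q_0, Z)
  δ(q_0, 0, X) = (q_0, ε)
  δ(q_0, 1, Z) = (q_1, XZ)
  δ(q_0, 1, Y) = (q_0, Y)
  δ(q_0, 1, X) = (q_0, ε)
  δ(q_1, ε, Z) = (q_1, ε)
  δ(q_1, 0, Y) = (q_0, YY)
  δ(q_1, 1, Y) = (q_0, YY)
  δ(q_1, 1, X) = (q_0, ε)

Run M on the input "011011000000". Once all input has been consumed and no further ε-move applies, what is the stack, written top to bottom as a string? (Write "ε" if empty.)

(q_0, 011011000000, Z)
  read 0, top Z: go to q_0, push Z → (q_0, 11011000000, Z)
  read 1, top Z: go to q_1, push XZ → (q_1, 1011000000, XZ)
  read 1, top X: go to q_0, push ε → (q_0, 011000000, Z)
  read 0, top Z: go to q_0, push Z → (q_0, 11000000, Z)
  read 1, top Z: go to q_1, push XZ → (q_1, 1000000, XZ)
  read 1, top X: go to q_0, push ε → (q_0, 000000, Z)
  read 0, top Z: go to q_0, push Z → (q_0, 00000, Z)
  read 0, top Z: go to q_0, push Z → (q_0, 0000, Z)
  read 0, top Z: go to q_0, push Z → (q_0, 000, Z)
  read 0, top Z: go to q_0, push Z → (q_0, 00, Z)
  read 0, top Z: go to q_0, push Z → (q_0, 0, Z)
  read 0, top Z: go to q_0, push Z → (q_0, ε, Z)
All input consumed in state q_0 with stack Z.

Z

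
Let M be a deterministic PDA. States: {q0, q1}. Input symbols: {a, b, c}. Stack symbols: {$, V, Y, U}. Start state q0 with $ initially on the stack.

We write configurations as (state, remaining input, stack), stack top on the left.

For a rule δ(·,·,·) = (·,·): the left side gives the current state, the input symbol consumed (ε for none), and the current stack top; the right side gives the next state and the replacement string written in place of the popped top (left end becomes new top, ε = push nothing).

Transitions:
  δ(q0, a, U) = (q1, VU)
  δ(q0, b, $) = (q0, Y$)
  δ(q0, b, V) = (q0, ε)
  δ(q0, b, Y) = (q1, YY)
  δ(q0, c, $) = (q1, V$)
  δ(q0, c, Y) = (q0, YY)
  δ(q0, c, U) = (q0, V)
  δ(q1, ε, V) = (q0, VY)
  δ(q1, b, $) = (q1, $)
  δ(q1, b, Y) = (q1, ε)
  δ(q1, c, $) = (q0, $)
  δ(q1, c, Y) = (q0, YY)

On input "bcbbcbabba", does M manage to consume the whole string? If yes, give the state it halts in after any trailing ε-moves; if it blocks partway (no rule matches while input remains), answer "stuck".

stuck

(q0, bcbbcbabba, $)
  read b, top $: go to q0, push Y$ → (q0, cbbcbabba, Y$)
  read c, top Y: go to q0, push YY → (q0, bbcbabba, YY$)
  read b, top Y: go to q1, push YY → (q1, bcbabba, YYY$)
  read b, top Y: go to q1, push ε → (q1, cbabba, YY$)
  read c, top Y: go to q0, push YY → (q0, babba, YYY$)
  read b, top Y: go to q1, push YY → (q1, abba, YYYY$)
No transition for (q1, a, top Y); M blocks with input abba remaining.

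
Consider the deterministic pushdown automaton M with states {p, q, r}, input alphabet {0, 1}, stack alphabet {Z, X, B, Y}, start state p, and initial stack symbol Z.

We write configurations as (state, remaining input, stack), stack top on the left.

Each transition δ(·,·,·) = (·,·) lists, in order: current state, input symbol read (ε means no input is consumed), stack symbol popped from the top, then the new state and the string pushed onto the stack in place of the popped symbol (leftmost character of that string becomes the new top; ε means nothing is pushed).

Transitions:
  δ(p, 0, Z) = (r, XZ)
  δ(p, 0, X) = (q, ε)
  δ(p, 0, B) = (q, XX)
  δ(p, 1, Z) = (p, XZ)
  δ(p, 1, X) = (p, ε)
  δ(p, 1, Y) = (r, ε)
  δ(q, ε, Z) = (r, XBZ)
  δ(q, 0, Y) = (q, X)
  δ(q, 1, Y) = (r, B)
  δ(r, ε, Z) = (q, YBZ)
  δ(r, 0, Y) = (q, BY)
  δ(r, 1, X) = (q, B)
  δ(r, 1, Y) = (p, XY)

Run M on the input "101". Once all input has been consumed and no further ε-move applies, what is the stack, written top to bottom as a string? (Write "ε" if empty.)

(p, 101, Z)
  read 1, top Z: go to p, push XZ → (p, 01, XZ)
  read 0, top X: go to q, push ε → (q, 1, Z)
  ε-move, top Z: go to r, push XBZ → (r, 1, XBZ)
  read 1, top X: go to q, push B → (q, ε, BBZ)
All input consumed in state q with stack BBZ.

BBZ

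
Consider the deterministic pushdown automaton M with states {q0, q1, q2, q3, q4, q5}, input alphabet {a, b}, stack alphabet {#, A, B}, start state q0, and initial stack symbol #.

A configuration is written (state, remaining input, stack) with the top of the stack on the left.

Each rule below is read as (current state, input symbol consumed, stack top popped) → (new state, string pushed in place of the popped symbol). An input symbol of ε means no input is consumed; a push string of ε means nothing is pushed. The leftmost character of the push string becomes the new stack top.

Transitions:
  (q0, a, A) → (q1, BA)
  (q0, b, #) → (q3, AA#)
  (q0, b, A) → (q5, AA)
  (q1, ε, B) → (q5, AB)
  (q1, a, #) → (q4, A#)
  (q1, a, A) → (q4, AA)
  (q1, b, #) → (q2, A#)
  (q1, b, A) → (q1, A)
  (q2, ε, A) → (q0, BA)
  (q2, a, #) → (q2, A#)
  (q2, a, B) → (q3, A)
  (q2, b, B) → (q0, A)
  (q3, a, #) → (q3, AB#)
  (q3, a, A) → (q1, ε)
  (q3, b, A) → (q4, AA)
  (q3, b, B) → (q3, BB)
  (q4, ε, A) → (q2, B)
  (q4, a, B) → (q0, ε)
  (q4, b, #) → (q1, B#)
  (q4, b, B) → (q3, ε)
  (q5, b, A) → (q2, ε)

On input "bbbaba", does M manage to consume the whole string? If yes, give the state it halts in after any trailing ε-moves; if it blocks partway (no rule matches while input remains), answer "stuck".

(q0, bbbaba, #)
  read b, top #: go to q3, push AA# → (q3, bbaba, AA#)
  read b, top A: go to q4, push AA → (q4, baba, AAA#)
  ε-move, top A: go to q2, push B → (q2, baba, BAA#)
  read b, top B: go to q0, push A → (q0, aba, AAA#)
  read a, top A: go to q1, push BA → (q1, ba, BAAA#)
  ε-move, top B: go to q5, push AB → (q5, ba, ABAAA#)
  read b, top A: go to q2, push ε → (q2, a, BAAA#)
  read a, top B: go to q3, push A → (q3, ε, AAAA#)
All input consumed; M is in state q3.

q3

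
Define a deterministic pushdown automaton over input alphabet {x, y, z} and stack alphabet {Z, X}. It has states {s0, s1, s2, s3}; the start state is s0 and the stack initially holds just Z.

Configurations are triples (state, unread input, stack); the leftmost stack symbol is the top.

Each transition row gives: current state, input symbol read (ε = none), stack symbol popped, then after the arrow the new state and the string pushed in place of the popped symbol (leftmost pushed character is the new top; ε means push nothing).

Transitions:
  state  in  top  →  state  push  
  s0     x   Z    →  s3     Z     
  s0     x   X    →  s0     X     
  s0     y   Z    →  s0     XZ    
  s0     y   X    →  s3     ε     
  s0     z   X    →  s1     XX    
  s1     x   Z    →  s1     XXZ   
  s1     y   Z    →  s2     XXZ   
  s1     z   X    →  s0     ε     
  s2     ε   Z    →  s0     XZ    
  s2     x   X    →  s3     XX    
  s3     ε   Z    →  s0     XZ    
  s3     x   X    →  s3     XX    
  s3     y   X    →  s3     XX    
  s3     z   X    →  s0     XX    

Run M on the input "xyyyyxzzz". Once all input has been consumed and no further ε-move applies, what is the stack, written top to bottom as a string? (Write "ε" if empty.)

XXZ

(s0, xyyyyxzzz, Z) ⊢ (s3, yyyyxzzz, Z) ⊢ (s0, yyyyxzzz, XZ) ⊢ (s3, yyyxzzz, Z) ⊢ (s0, yyyxzzz, XZ) ⊢ (s3, yyxzzz, Z) ⊢ (s0, yyxzzz, XZ) ⊢ (s3, yxzzz, Z) ⊢ (s0, yxzzz, XZ) ⊢ (s3, xzzz, Z) ⊢ (s0, xzzz, XZ) ⊢ (s0, zzz, XZ) ⊢ (s1, zz, XXZ) ⊢ (s0, z, XZ) ⊢ (s1, ε, XXZ)
All input consumed in state s1 with stack XXZ.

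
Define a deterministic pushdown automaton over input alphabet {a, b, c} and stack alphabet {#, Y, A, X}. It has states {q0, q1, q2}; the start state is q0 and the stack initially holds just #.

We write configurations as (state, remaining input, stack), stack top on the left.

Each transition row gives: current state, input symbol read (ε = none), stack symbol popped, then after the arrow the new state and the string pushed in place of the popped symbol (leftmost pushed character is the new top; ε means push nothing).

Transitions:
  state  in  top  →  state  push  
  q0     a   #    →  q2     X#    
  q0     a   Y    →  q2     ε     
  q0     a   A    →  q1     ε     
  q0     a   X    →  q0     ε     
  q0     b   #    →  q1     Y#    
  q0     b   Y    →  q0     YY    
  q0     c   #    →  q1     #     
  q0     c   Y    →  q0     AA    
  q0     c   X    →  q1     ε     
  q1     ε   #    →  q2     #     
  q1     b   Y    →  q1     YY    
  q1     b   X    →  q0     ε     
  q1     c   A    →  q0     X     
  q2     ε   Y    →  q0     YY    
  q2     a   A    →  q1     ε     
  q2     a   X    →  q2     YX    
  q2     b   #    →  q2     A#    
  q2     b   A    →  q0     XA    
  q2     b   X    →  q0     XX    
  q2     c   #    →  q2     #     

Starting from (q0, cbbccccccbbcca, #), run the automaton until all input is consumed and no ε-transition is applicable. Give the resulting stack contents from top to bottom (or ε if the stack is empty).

#

(q0, cbbccccccbbcca, #) ⊢ (q1, bbccccccbbcca, #) ⊢ (q2, bbccccccbbcca, #) ⊢ (q2, bccccccbbcca, A#) ⊢ (q0, ccccccbbcca, XA#) ⊢ (q1, cccccbbcca, A#) ⊢ (q0, ccccbbcca, X#) ⊢ (q1, cccbbcca, #) ⊢ (q2, cccbbcca, #) ⊢ (q2, ccbbcca, #) ⊢ (q2, cbbcca, #) ⊢ (q2, bbcca, #) ⊢ (q2, bcca, A#) ⊢ (q0, cca, XA#) ⊢ (q1, ca, A#) ⊢ (q0, a, X#) ⊢ (q0, ε, #)
All input consumed in state q0 with stack #.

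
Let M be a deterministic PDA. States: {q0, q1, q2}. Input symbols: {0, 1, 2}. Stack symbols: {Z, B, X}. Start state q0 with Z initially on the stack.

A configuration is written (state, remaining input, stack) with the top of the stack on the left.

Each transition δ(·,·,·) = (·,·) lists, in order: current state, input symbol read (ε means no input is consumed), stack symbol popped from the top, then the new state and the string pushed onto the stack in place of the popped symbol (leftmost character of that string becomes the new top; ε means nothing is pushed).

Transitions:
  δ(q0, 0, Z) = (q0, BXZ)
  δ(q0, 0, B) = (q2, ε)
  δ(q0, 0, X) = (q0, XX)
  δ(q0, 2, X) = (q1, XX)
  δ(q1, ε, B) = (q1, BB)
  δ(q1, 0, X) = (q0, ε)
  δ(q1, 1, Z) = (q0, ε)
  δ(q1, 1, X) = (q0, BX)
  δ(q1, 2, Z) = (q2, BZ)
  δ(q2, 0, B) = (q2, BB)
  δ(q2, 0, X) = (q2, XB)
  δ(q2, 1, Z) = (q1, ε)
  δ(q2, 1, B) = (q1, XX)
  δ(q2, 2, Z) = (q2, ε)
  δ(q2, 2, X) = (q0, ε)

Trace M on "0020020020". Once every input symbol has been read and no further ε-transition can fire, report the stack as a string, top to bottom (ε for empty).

BXZ

(q0, 0020020020, Z)
  read 0, top Z: go to q0, push BXZ → (q0, 020020020, BXZ)
  read 0, top B: go to q2, push ε → (q2, 20020020, XZ)
  read 2, top X: go to q0, push ε → (q0, 0020020, Z)
  read 0, top Z: go to q0, push BXZ → (q0, 020020, BXZ)
  read 0, top B: go to q2, push ε → (q2, 20020, XZ)
  read 2, top X: go to q0, push ε → (q0, 0020, Z)
  read 0, top Z: go to q0, push BXZ → (q0, 020, BXZ)
  read 0, top B: go to q2, push ε → (q2, 20, XZ)
  read 2, top X: go to q0, push ε → (q0, 0, Z)
  read 0, top Z: go to q0, push BXZ → (q0, ε, BXZ)
All input consumed in state q0 with stack BXZ.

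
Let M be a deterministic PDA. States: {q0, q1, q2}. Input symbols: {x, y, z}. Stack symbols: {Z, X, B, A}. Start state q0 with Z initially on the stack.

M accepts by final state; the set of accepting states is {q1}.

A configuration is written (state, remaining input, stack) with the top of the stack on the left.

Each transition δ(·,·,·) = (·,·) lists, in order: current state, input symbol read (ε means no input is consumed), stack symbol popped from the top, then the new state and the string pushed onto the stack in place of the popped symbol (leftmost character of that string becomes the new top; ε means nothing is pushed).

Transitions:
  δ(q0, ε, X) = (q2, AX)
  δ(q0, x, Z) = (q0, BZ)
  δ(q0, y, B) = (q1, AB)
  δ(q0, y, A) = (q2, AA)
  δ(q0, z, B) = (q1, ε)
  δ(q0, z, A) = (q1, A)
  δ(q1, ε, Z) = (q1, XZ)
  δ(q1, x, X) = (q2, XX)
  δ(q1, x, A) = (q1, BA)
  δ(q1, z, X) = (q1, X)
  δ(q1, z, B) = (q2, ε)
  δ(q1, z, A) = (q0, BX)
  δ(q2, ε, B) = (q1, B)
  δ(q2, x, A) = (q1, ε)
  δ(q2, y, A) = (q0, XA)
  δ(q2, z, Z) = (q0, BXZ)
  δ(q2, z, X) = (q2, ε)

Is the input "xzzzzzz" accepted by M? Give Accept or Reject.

Accept

(q0, xzzzzzz, Z)
  read x, top Z: go to q0, push BZ → (q0, zzzzzz, BZ)
  read z, top B: go to q1, push ε → (q1, zzzzz, Z)
  ε-move, top Z: go to q1, push XZ → (q1, zzzzz, XZ)
  read z, top X: go to q1, push X → (q1, zzzz, XZ)
  read z, top X: go to q1, push X → (q1, zzz, XZ)
  read z, top X: go to q1, push X → (q1, zz, XZ)
  read z, top X: go to q1, push X → (q1, z, XZ)
  read z, top X: go to q1, push X → (q1, ε, XZ)
All input consumed; state q1 ∈ F.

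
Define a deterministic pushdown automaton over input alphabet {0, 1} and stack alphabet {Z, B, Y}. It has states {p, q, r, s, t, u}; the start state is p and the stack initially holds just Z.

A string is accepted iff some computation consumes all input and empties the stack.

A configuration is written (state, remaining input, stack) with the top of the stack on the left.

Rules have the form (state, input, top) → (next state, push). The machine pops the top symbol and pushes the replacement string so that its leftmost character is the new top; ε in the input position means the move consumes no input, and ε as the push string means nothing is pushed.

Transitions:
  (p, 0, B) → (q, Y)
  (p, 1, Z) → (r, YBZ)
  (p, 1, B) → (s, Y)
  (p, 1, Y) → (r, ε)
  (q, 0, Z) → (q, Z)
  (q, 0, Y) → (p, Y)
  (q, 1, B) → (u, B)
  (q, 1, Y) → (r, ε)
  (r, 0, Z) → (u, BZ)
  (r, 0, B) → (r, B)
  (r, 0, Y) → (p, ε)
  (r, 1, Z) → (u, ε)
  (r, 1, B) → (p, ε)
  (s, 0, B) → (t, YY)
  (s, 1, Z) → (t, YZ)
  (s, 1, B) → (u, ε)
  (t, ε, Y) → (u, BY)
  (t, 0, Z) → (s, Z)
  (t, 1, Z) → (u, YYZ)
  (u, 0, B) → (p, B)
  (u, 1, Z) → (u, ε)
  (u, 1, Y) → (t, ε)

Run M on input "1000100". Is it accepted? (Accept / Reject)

Reject

(p, 1000100, Z)
  read 1, top Z: go to r, push YBZ → (r, 000100, YBZ)
  read 0, top Y: go to p, push ε → (p, 00100, BZ)
  read 0, top B: go to q, push Y → (q, 0100, YZ)
  read 0, top Y: go to p, push Y → (p, 100, YZ)
  read 1, top Y: go to r, push ε → (r, 00, Z)
  read 0, top Z: go to u, push BZ → (u, 0, BZ)
  read 0, top B: go to p, push B → (p, ε, BZ)
All input consumed; stack is BZ, not empty, and no further ε-move applies.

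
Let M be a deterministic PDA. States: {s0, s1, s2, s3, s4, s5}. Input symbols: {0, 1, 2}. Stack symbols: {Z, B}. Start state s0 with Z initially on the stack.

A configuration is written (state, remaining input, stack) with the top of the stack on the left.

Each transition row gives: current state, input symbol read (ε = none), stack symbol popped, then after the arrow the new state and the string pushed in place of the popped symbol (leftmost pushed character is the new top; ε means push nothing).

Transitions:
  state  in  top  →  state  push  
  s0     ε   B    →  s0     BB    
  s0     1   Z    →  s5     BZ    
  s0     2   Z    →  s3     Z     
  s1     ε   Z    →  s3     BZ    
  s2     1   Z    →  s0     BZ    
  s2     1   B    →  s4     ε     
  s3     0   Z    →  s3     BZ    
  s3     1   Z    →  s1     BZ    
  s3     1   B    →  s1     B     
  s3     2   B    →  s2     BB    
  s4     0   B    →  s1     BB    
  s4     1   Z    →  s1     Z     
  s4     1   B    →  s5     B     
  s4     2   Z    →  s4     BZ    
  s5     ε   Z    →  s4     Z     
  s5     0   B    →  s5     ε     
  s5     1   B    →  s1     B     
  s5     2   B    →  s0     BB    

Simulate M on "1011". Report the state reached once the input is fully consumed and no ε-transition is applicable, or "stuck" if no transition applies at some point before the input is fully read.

(s0, 1011, Z)
  read 1, top Z: go to s5, push BZ → (s5, 011, BZ)
  read 0, top B: go to s5, push ε → (s5, 11, Z)
  ε-move, top Z: go to s4, push Z → (s4, 11, Z)
  read 1, top Z: go to s1, push Z → (s1, 1, Z)
  ε-move, top Z: go to s3, push BZ → (s3, 1, BZ)
  read 1, top B: go to s1, push B → (s1, ε, BZ)
All input consumed; M is in state s1.

s1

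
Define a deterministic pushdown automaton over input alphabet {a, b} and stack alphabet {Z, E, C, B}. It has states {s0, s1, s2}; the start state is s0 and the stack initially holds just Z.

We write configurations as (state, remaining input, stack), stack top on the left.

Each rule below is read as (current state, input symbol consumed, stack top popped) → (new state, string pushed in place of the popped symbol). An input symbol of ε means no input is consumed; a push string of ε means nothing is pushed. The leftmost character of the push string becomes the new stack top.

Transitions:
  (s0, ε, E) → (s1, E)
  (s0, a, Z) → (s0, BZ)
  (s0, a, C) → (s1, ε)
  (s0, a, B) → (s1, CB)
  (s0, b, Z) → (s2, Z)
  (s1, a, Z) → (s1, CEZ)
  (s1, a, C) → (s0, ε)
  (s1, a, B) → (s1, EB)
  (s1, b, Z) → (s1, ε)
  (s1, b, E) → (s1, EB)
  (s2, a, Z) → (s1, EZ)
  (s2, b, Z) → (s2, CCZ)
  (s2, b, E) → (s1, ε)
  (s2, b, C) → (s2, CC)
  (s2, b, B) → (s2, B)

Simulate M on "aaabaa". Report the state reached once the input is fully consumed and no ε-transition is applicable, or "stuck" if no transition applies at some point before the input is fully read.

(s0, aaabaa, Z)
  read a, top Z: go to s0, push BZ → (s0, aabaa, BZ)
  read a, top B: go to s1, push CB → (s1, abaa, CBZ)
  read a, top C: go to s0, push ε → (s0, baa, BZ)
No transition for (s0, b, top B); M blocks with input baa remaining.

stuck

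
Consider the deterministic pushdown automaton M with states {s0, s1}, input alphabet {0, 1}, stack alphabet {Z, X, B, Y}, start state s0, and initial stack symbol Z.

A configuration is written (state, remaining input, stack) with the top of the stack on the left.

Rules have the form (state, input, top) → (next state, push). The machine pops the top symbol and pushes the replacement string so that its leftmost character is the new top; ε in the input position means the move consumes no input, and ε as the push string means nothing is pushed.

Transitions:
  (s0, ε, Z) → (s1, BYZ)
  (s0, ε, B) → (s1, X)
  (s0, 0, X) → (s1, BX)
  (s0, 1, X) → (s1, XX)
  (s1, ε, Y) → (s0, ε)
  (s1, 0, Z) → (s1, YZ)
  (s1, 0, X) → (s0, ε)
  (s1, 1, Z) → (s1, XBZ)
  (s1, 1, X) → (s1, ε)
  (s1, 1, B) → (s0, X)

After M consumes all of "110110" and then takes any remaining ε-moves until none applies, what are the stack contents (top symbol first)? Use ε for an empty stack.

YZ

(s0, 110110, Z) ⊢ (s1, 110110, BYZ) ⊢ (s0, 10110, XYZ) ⊢ (s1, 0110, XXYZ) ⊢ (s0, 110, XYZ) ⊢ (s1, 10, XXYZ) ⊢ (s1, 0, XYZ) ⊢ (s0, ε, YZ)
All input consumed in state s0 with stack YZ.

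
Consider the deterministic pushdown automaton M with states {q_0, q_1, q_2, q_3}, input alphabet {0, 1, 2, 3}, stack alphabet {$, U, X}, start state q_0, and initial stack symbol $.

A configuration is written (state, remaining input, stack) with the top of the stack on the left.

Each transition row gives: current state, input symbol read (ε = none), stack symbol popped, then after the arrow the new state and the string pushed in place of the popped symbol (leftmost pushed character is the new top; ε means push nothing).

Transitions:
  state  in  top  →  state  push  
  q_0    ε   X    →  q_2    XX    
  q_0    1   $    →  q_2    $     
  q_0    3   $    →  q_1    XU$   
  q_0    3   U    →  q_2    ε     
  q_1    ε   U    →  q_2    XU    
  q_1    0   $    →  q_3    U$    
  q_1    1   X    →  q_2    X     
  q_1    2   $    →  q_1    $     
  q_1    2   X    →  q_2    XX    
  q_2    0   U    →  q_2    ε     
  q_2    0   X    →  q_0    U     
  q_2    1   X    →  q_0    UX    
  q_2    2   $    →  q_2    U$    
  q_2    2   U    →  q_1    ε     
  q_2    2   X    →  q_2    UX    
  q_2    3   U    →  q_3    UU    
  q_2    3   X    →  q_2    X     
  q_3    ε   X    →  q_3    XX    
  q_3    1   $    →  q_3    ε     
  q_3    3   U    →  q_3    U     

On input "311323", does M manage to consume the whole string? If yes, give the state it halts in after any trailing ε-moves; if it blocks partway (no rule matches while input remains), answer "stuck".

q_3

(q_0, 311323, $)
  read 3, top $: go to q_1, push XU$ → (q_1, 11323, XU$)
  read 1, top X: go to q_2, push X → (q_2, 1323, XU$)
  read 1, top X: go to q_0, push UX → (q_0, 323, UXU$)
  read 3, top U: go to q_2, push ε → (q_2, 23, XU$)
  read 2, top X: go to q_2, push UX → (q_2, 3, UXU$)
  read 3, top U: go to q_3, push UU → (q_3, ε, UUXU$)
All input consumed; M is in state q_3.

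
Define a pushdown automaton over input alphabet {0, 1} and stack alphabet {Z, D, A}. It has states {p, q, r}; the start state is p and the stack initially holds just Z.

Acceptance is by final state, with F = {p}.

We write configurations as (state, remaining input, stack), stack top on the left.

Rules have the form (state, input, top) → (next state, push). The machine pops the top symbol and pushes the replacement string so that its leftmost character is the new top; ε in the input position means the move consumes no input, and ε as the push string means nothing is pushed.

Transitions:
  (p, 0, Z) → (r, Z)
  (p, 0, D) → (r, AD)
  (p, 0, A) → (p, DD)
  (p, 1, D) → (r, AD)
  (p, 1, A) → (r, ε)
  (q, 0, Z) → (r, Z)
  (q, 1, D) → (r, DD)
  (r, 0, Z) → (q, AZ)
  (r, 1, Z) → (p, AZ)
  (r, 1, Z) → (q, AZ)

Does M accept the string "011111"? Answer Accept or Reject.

Accept

One accepting computation: (p, 011111, Z) ⊢ (r, 11111, Z) ⊢ (p, 1111, AZ) ⊢ (r, 111, Z) ⊢ (p, 11, AZ) ⊢ (r, 1, Z) ⊢ (p, ε, AZ)
All input consumed and state p ∈ F.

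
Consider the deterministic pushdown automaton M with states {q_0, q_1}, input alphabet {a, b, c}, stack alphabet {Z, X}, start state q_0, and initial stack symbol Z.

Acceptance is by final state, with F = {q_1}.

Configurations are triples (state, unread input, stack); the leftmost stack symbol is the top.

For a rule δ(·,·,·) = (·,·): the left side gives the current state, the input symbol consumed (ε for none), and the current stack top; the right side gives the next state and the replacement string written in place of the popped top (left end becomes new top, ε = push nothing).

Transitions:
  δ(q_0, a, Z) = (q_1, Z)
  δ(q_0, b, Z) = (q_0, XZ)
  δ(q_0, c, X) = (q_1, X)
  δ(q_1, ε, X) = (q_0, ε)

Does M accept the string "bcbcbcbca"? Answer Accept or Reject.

(q_0, bcbcbcbca, Z)
  read b, top Z: go to q_0, push XZ → (q_0, cbcbcbca, XZ)
  read c, top X: go to q_1, push X → (q_1, bcbcbca, XZ)
  ε-move, top X: go to q_0, push ε → (q_0, bcbcbca, Z)
  read b, top Z: go to q_0, push XZ → (q_0, cbcbca, XZ)
  read c, top X: go to q_1, push X → (q_1, bcbca, XZ)
  ε-move, top X: go to q_0, push ε → (q_0, bcbca, Z)
  read b, top Z: go to q_0, push XZ → (q_0, cbca, XZ)
  read c, top X: go to q_1, push X → (q_1, bca, XZ)
  ε-move, top X: go to q_0, push ε → (q_0, bca, Z)
  read b, top Z: go to q_0, push XZ → (q_0, ca, XZ)
  read c, top X: go to q_1, push X → (q_1, a, XZ)
  ε-move, top X: go to q_0, push ε → (q_0, a, Z)
  read a, top Z: go to q_1, push Z → (q_1, ε, Z)
All input consumed; state q_1 ∈ F.

Accept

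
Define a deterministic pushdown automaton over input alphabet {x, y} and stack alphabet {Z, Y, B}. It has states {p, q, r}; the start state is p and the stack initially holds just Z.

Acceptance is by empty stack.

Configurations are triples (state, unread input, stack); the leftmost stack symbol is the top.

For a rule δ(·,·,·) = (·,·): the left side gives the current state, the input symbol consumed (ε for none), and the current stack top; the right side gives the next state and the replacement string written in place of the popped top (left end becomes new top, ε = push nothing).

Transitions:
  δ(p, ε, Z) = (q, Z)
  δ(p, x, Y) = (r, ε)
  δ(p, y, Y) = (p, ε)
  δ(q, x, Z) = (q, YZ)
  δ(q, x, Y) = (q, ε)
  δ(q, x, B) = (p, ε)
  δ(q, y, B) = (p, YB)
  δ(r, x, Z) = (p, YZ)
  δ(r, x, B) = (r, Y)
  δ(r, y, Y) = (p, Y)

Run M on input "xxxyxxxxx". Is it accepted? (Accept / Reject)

Reject

(p, xxxyxxxxx, Z)
  ε-move, top Z: go to q, push Z → (q, xxxyxxxxx, Z)
  read x, top Z: go to q, push YZ → (q, xxyxxxxx, YZ)
  read x, top Y: go to q, push ε → (q, xyxxxxx, Z)
  read x, top Z: go to q, push YZ → (q, yxxxxx, YZ)
No transition applies at (q, yxxxxx, YZ); input not fully consumed.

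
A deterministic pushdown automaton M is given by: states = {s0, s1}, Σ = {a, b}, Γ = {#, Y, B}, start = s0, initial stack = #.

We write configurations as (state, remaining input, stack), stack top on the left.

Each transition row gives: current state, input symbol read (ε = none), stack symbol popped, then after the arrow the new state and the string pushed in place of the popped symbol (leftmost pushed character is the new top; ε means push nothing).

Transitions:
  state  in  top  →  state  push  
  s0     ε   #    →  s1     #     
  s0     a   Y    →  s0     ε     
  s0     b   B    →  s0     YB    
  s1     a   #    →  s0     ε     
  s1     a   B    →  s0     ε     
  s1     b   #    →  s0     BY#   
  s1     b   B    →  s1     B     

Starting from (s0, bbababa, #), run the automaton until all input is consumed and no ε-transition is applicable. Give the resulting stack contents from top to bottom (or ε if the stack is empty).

BY#

(s0, bbababa, #)
  ε-move, top #: go to s1, push # → (s1, bbababa, #)
  read b, top #: go to s0, push BY# → (s0, bababa, BY#)
  read b, top B: go to s0, push YB → (s0, ababa, YBY#)
  read a, top Y: go to s0, push ε → (s0, baba, BY#)
  read b, top B: go to s0, push YB → (s0, aba, YBY#)
  read a, top Y: go to s0, push ε → (s0, ba, BY#)
  read b, top B: go to s0, push YB → (s0, a, YBY#)
  read a, top Y: go to s0, push ε → (s0, ε, BY#)
All input consumed in state s0 with stack BY#.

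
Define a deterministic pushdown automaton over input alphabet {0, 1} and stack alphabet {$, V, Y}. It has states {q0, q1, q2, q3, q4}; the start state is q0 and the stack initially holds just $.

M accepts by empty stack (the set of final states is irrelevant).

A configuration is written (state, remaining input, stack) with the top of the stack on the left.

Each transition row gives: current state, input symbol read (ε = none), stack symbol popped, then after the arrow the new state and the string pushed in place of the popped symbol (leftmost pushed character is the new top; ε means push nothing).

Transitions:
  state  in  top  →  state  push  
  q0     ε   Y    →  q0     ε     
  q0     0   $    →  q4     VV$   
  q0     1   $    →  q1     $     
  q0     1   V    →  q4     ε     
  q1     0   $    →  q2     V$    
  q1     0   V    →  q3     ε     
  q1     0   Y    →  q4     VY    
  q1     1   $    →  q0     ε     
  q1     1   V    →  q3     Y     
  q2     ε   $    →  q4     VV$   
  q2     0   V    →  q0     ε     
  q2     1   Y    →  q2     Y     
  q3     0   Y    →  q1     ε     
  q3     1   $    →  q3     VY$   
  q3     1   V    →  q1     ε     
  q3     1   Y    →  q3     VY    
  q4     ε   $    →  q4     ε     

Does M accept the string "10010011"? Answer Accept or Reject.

Accept

(q0, 10010011, $)
  read 1, top $: go to q1, push $ → (q1, 0010011, $)
  read 0, top $: go to q2, push V$ → (q2, 010011, V$)
  read 0, top V: go to q0, push ε → (q0, 10011, $)
  read 1, top $: go to q1, push $ → (q1, 0011, $)
  read 0, top $: go to q2, push V$ → (q2, 011, V$)
  read 0, top V: go to q0, push ε → (q0, 11, $)
  read 1, top $: go to q1, push $ → (q1, 1, $)
  read 1, top $: go to q0, push ε → (q0, ε, ε)
All input consumed and the stack is empty.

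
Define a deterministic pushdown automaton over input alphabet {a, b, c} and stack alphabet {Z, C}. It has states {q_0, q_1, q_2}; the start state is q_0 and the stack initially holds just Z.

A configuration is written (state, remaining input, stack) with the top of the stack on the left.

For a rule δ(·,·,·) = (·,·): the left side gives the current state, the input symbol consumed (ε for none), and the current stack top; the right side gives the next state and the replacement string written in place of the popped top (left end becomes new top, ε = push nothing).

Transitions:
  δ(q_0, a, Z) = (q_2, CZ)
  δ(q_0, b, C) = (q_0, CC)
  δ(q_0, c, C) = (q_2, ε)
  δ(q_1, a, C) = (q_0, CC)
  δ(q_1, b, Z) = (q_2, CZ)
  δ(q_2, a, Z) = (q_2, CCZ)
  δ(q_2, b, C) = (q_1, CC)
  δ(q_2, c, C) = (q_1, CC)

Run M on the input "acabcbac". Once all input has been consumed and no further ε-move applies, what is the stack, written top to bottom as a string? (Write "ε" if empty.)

CCCCZ

(q_0, acabcbac, Z)
  read a, top Z: go to q_2, push CZ → (q_2, cabcbac, CZ)
  read c, top C: go to q_1, push CC → (q_1, abcbac, CCZ)
  read a, top C: go to q_0, push CC → (q_0, bcbac, CCCZ)
  read b, top C: go to q_0, push CC → (q_0, cbac, CCCCZ)
  read c, top C: go to q_2, push ε → (q_2, bac, CCCZ)
  read b, top C: go to q_1, push CC → (q_1, ac, CCCCZ)
  read a, top C: go to q_0, push CC → (q_0, c, CCCCCZ)
  read c, top C: go to q_2, push ε → (q_2, ε, CCCCZ)
All input consumed in state q_2 with stack CCCCZ.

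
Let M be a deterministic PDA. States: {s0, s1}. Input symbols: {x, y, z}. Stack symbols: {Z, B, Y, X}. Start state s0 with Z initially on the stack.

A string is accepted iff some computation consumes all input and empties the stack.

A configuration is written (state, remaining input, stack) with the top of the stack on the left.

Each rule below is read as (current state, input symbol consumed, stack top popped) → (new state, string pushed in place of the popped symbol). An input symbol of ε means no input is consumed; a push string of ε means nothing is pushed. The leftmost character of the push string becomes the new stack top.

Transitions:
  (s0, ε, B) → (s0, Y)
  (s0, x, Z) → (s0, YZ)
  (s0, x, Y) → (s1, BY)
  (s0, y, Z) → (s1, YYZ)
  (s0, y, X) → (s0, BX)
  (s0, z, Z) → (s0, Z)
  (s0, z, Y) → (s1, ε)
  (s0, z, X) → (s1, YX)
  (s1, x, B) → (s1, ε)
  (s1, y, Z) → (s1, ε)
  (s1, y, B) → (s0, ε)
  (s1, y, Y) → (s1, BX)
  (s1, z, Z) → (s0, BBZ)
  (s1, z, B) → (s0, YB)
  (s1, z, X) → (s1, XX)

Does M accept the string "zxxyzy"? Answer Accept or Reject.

Accept

(s0, zxxyzy, Z)
  read z, top Z: go to s0, push Z → (s0, xxyzy, Z)
  read x, top Z: go to s0, push YZ → (s0, xyzy, YZ)
  read x, top Y: go to s1, push BY → (s1, yzy, BYZ)
  read y, top B: go to s0, push ε → (s0, zy, YZ)
  read z, top Y: go to s1, push ε → (s1, y, Z)
  read y, top Z: go to s1, push ε → (s1, ε, ε)
All input consumed and the stack is empty.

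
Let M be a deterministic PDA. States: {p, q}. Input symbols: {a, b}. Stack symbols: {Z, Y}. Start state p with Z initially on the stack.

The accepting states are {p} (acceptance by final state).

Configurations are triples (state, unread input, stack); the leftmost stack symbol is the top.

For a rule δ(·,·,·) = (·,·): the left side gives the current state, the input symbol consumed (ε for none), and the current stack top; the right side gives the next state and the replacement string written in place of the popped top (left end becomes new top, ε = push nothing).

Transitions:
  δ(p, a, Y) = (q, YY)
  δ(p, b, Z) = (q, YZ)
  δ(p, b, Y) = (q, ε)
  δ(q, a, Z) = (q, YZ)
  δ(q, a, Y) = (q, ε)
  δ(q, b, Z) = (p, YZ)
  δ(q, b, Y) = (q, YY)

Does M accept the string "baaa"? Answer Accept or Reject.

(p, baaa, Z) ⊢ (q, aaa, YZ) ⊢ (q, aa, Z) ⊢ (q, a, YZ) ⊢ (q, ε, Z)
All input consumed; state q ∉ F and no further ε-move applies.

Reject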